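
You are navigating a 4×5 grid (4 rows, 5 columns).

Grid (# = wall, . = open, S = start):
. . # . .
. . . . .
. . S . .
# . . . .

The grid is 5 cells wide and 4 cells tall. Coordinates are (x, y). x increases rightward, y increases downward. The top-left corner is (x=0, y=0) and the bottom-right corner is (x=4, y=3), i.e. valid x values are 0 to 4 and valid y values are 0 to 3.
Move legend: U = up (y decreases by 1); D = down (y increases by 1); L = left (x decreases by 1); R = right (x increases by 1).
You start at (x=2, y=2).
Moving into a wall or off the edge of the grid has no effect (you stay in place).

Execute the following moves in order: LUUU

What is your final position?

Start: (x=2, y=2)
  L (left): (x=2, y=2) -> (x=1, y=2)
  U (up): (x=1, y=2) -> (x=1, y=1)
  U (up): (x=1, y=1) -> (x=1, y=0)
  U (up): blocked, stay at (x=1, y=0)
Final: (x=1, y=0)

Answer: Final position: (x=1, y=0)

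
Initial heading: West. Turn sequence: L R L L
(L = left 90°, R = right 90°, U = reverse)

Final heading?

Start: West
  L (left (90° counter-clockwise)) -> South
  R (right (90° clockwise)) -> West
  L (left (90° counter-clockwise)) -> South
  L (left (90° counter-clockwise)) -> East
Final: East

Answer: Final heading: East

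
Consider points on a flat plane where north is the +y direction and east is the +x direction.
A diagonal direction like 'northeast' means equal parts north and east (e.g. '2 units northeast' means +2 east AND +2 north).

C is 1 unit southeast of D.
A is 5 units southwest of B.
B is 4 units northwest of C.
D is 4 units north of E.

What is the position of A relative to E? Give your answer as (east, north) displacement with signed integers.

Answer: A is at (east=-8, north=2) relative to E.

Derivation:
Place E at the origin (east=0, north=0).
  D is 4 units north of E: delta (east=+0, north=+4); D at (east=0, north=4).
  C is 1 unit southeast of D: delta (east=+1, north=-1); C at (east=1, north=3).
  B is 4 units northwest of C: delta (east=-4, north=+4); B at (east=-3, north=7).
  A is 5 units southwest of B: delta (east=-5, north=-5); A at (east=-8, north=2).
Therefore A relative to E: (east=-8, north=2).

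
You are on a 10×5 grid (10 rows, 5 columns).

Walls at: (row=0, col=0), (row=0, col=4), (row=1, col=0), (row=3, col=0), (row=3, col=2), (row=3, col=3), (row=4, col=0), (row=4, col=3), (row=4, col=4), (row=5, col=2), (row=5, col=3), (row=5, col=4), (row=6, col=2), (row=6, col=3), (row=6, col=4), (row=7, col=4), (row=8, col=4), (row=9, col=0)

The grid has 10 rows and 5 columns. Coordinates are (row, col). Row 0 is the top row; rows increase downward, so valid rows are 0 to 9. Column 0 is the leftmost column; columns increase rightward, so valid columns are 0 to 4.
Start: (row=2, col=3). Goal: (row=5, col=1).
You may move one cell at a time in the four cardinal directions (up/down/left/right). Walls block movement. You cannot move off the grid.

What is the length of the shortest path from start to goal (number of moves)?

BFS from (row=2, col=3) until reaching (row=5, col=1):
  Distance 0: (row=2, col=3)
  Distance 1: (row=1, col=3), (row=2, col=2), (row=2, col=4)
  Distance 2: (row=0, col=3), (row=1, col=2), (row=1, col=4), (row=2, col=1), (row=3, col=4)
  Distance 3: (row=0, col=2), (row=1, col=1), (row=2, col=0), (row=3, col=1)
  Distance 4: (row=0, col=1), (row=4, col=1)
  Distance 5: (row=4, col=2), (row=5, col=1)  <- goal reached here
One shortest path (5 moves): (row=2, col=3) -> (row=2, col=2) -> (row=2, col=1) -> (row=3, col=1) -> (row=4, col=1) -> (row=5, col=1)

Answer: Shortest path length: 5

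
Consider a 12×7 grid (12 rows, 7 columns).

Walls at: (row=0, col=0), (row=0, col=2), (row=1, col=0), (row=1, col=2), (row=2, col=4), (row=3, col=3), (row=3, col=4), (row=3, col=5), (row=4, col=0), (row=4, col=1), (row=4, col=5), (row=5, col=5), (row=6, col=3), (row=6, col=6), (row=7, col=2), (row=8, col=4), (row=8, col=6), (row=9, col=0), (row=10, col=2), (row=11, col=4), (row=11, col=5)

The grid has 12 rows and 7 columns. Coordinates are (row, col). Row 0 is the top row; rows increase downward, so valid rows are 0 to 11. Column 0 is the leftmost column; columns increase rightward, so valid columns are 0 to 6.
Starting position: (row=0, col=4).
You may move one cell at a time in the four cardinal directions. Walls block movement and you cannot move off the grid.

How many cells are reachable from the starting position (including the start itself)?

Answer: Reachable cells: 63

Derivation:
BFS flood-fill from (row=0, col=4):
  Distance 0: (row=0, col=4)
  Distance 1: (row=0, col=3), (row=0, col=5), (row=1, col=4)
  Distance 2: (row=0, col=6), (row=1, col=3), (row=1, col=5)
  Distance 3: (row=1, col=6), (row=2, col=3), (row=2, col=5)
  Distance 4: (row=2, col=2), (row=2, col=6)
  Distance 5: (row=2, col=1), (row=3, col=2), (row=3, col=6)
  Distance 6: (row=1, col=1), (row=2, col=0), (row=3, col=1), (row=4, col=2), (row=4, col=6)
  Distance 7: (row=0, col=1), (row=3, col=0), (row=4, col=3), (row=5, col=2), (row=5, col=6)
  Distance 8: (row=4, col=4), (row=5, col=1), (row=5, col=3), (row=6, col=2)
  Distance 9: (row=5, col=0), (row=5, col=4), (row=6, col=1)
  Distance 10: (row=6, col=0), (row=6, col=4), (row=7, col=1)
  Distance 11: (row=6, col=5), (row=7, col=0), (row=7, col=4), (row=8, col=1)
  Distance 12: (row=7, col=3), (row=7, col=5), (row=8, col=0), (row=8, col=2), (row=9, col=1)
  Distance 13: (row=7, col=6), (row=8, col=3), (row=8, col=5), (row=9, col=2), (row=10, col=1)
  Distance 14: (row=9, col=3), (row=9, col=5), (row=10, col=0), (row=11, col=1)
  Distance 15: (row=9, col=4), (row=9, col=6), (row=10, col=3), (row=10, col=5), (row=11, col=0), (row=11, col=2)
  Distance 16: (row=10, col=4), (row=10, col=6), (row=11, col=3)
  Distance 17: (row=11, col=6)
Total reachable: 63 (grid has 63 open cells total)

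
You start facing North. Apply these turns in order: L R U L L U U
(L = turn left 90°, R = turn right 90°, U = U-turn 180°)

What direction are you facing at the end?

Start: North
  L (left (90° counter-clockwise)) -> West
  R (right (90° clockwise)) -> North
  U (U-turn (180°)) -> South
  L (left (90° counter-clockwise)) -> East
  L (left (90° counter-clockwise)) -> North
  U (U-turn (180°)) -> South
  U (U-turn (180°)) -> North
Final: North

Answer: Final heading: North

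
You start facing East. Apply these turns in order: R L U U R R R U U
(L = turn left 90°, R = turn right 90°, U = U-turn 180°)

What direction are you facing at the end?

Start: East
  R (right (90° clockwise)) -> South
  L (left (90° counter-clockwise)) -> East
  U (U-turn (180°)) -> West
  U (U-turn (180°)) -> East
  R (right (90° clockwise)) -> South
  R (right (90° clockwise)) -> West
  R (right (90° clockwise)) -> North
  U (U-turn (180°)) -> South
  U (U-turn (180°)) -> North
Final: North

Answer: Final heading: North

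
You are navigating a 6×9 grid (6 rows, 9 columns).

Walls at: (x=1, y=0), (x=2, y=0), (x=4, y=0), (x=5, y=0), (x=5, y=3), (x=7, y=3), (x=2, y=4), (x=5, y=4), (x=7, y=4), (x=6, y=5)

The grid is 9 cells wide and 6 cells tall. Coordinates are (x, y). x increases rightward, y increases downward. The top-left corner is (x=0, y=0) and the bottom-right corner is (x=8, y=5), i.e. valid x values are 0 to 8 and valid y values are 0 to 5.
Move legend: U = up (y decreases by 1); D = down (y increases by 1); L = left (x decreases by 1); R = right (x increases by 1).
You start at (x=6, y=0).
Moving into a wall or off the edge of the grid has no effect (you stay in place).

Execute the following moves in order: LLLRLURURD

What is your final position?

Start: (x=6, y=0)
  [×3]L (left): blocked, stay at (x=6, y=0)
  R (right): (x=6, y=0) -> (x=7, y=0)
  L (left): (x=7, y=0) -> (x=6, y=0)
  U (up): blocked, stay at (x=6, y=0)
  R (right): (x=6, y=0) -> (x=7, y=0)
  U (up): blocked, stay at (x=7, y=0)
  R (right): (x=7, y=0) -> (x=8, y=0)
  D (down): (x=8, y=0) -> (x=8, y=1)
Final: (x=8, y=1)

Answer: Final position: (x=8, y=1)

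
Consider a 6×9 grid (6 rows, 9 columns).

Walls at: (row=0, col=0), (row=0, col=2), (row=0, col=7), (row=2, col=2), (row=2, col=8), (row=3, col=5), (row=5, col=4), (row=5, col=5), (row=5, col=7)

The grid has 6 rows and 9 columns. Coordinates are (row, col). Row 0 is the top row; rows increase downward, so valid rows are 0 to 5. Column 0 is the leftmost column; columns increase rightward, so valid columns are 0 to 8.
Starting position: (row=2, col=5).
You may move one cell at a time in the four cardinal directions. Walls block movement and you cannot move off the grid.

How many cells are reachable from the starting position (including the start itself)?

BFS flood-fill from (row=2, col=5):
  Distance 0: (row=2, col=5)
  Distance 1: (row=1, col=5), (row=2, col=4), (row=2, col=6)
  Distance 2: (row=0, col=5), (row=1, col=4), (row=1, col=6), (row=2, col=3), (row=2, col=7), (row=3, col=4), (row=3, col=6)
  Distance 3: (row=0, col=4), (row=0, col=6), (row=1, col=3), (row=1, col=7), (row=3, col=3), (row=3, col=7), (row=4, col=4), (row=4, col=6)
  Distance 4: (row=0, col=3), (row=1, col=2), (row=1, col=8), (row=3, col=2), (row=3, col=8), (row=4, col=3), (row=4, col=5), (row=4, col=7), (row=5, col=6)
  Distance 5: (row=0, col=8), (row=1, col=1), (row=3, col=1), (row=4, col=2), (row=4, col=8), (row=5, col=3)
  Distance 6: (row=0, col=1), (row=1, col=0), (row=2, col=1), (row=3, col=0), (row=4, col=1), (row=5, col=2), (row=5, col=8)
  Distance 7: (row=2, col=0), (row=4, col=0), (row=5, col=1)
  Distance 8: (row=5, col=0)
Total reachable: 45 (grid has 45 open cells total)

Answer: Reachable cells: 45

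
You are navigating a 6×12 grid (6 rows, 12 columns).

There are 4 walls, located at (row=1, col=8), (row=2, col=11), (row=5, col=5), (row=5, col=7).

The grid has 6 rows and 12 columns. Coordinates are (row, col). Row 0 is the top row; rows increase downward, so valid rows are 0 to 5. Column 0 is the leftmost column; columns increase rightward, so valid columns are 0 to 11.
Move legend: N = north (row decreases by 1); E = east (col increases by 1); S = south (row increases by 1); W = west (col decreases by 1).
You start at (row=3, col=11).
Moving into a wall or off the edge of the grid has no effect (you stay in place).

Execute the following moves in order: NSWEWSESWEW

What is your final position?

Start: (row=3, col=11)
  N (north): blocked, stay at (row=3, col=11)
  S (south): (row=3, col=11) -> (row=4, col=11)
  W (west): (row=4, col=11) -> (row=4, col=10)
  E (east): (row=4, col=10) -> (row=4, col=11)
  W (west): (row=4, col=11) -> (row=4, col=10)
  S (south): (row=4, col=10) -> (row=5, col=10)
  E (east): (row=5, col=10) -> (row=5, col=11)
  S (south): blocked, stay at (row=5, col=11)
  W (west): (row=5, col=11) -> (row=5, col=10)
  E (east): (row=5, col=10) -> (row=5, col=11)
  W (west): (row=5, col=11) -> (row=5, col=10)
Final: (row=5, col=10)

Answer: Final position: (row=5, col=10)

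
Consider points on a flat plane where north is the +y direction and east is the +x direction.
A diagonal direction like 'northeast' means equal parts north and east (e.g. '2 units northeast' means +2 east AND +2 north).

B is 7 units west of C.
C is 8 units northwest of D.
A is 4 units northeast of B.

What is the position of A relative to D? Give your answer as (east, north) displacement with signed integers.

Place D at the origin (east=0, north=0).
  C is 8 units northwest of D: delta (east=-8, north=+8); C at (east=-8, north=8).
  B is 7 units west of C: delta (east=-7, north=+0); B at (east=-15, north=8).
  A is 4 units northeast of B: delta (east=+4, north=+4); A at (east=-11, north=12).
Therefore A relative to D: (east=-11, north=12).

Answer: A is at (east=-11, north=12) relative to D.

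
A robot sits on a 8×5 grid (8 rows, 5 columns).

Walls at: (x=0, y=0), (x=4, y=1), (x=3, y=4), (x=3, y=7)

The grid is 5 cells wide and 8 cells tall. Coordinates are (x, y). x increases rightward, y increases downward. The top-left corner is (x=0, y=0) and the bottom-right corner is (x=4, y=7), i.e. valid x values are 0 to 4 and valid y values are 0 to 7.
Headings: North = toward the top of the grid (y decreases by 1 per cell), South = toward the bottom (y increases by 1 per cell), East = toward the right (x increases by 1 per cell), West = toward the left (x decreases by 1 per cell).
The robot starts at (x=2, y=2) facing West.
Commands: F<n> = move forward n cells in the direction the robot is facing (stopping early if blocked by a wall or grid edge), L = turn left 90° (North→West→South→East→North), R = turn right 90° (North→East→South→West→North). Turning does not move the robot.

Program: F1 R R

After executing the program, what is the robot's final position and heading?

Start: (x=2, y=2), facing West
  F1: move forward 1, now at (x=1, y=2)
  R: turn right, now facing North
  R: turn right, now facing East
Final: (x=1, y=2), facing East

Answer: Final position: (x=1, y=2), facing East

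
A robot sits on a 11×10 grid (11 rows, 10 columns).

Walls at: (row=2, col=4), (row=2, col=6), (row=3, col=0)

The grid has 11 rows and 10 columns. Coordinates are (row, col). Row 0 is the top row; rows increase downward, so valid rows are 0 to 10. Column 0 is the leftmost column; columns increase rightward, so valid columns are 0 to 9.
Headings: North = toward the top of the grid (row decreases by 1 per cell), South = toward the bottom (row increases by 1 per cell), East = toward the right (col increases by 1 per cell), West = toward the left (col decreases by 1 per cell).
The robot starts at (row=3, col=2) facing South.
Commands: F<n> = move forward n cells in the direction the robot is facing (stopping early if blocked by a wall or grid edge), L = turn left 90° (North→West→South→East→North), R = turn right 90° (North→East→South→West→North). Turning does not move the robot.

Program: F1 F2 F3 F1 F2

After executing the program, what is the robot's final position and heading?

Answer: Final position: (row=10, col=2), facing South

Derivation:
Start: (row=3, col=2), facing South
  F1: move forward 1, now at (row=4, col=2)
  F2: move forward 2, now at (row=6, col=2)
  F3: move forward 3, now at (row=9, col=2)
  F1: move forward 1, now at (row=10, col=2)
  F2: move forward 0/2 (blocked), now at (row=10, col=2)
Final: (row=10, col=2), facing South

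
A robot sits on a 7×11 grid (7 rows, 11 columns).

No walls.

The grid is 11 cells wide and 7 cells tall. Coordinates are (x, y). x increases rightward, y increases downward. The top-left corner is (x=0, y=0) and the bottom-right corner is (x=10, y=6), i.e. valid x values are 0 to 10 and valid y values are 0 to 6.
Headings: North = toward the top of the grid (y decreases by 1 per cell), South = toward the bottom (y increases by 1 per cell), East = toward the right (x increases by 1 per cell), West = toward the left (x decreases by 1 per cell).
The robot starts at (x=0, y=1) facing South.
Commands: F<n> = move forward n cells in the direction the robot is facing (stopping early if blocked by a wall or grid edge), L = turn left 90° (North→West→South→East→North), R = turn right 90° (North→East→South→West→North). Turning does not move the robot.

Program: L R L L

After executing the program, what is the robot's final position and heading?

Start: (x=0, y=1), facing South
  L: turn left, now facing East
  R: turn right, now facing South
  L: turn left, now facing East
  L: turn left, now facing North
Final: (x=0, y=1), facing North

Answer: Final position: (x=0, y=1), facing North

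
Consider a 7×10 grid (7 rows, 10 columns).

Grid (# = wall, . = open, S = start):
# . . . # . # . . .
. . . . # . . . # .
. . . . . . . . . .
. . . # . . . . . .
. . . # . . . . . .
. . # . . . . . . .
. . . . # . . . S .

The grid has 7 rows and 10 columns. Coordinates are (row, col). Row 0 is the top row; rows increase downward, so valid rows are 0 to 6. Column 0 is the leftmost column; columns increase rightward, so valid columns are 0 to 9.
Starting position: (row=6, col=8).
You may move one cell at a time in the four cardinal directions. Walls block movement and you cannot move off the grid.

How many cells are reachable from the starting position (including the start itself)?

Answer: Reachable cells: 61

Derivation:
BFS flood-fill from (row=6, col=8):
  Distance 0: (row=6, col=8)
  Distance 1: (row=5, col=8), (row=6, col=7), (row=6, col=9)
  Distance 2: (row=4, col=8), (row=5, col=7), (row=5, col=9), (row=6, col=6)
  Distance 3: (row=3, col=8), (row=4, col=7), (row=4, col=9), (row=5, col=6), (row=6, col=5)
  Distance 4: (row=2, col=8), (row=3, col=7), (row=3, col=9), (row=4, col=6), (row=5, col=5)
  Distance 5: (row=2, col=7), (row=2, col=9), (row=3, col=6), (row=4, col=5), (row=5, col=4)
  Distance 6: (row=1, col=7), (row=1, col=9), (row=2, col=6), (row=3, col=5), (row=4, col=4), (row=5, col=3)
  Distance 7: (row=0, col=7), (row=0, col=9), (row=1, col=6), (row=2, col=5), (row=3, col=4), (row=6, col=3)
  Distance 8: (row=0, col=8), (row=1, col=5), (row=2, col=4), (row=6, col=2)
  Distance 9: (row=0, col=5), (row=2, col=3), (row=6, col=1)
  Distance 10: (row=1, col=3), (row=2, col=2), (row=5, col=1), (row=6, col=0)
  Distance 11: (row=0, col=3), (row=1, col=2), (row=2, col=1), (row=3, col=2), (row=4, col=1), (row=5, col=0)
  Distance 12: (row=0, col=2), (row=1, col=1), (row=2, col=0), (row=3, col=1), (row=4, col=0), (row=4, col=2)
  Distance 13: (row=0, col=1), (row=1, col=0), (row=3, col=0)
Total reachable: 61 (grid has 61 open cells total)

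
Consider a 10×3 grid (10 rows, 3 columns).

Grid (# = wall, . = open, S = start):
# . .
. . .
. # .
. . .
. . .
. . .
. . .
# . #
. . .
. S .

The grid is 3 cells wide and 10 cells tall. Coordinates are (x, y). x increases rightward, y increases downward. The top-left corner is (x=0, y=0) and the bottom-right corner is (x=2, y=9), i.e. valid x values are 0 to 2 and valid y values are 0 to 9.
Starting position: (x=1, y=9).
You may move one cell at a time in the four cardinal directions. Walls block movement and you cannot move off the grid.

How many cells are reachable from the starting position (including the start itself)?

BFS flood-fill from (x=1, y=9):
  Distance 0: (x=1, y=9)
  Distance 1: (x=1, y=8), (x=0, y=9), (x=2, y=9)
  Distance 2: (x=1, y=7), (x=0, y=8), (x=2, y=8)
  Distance 3: (x=1, y=6)
  Distance 4: (x=1, y=5), (x=0, y=6), (x=2, y=6)
  Distance 5: (x=1, y=4), (x=0, y=5), (x=2, y=5)
  Distance 6: (x=1, y=3), (x=0, y=4), (x=2, y=4)
  Distance 7: (x=0, y=3), (x=2, y=3)
  Distance 8: (x=0, y=2), (x=2, y=2)
  Distance 9: (x=0, y=1), (x=2, y=1)
  Distance 10: (x=2, y=0), (x=1, y=1)
  Distance 11: (x=1, y=0)
Total reachable: 26 (grid has 26 open cells total)

Answer: Reachable cells: 26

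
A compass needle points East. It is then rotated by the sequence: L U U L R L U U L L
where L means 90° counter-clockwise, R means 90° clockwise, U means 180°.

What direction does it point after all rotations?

Answer: Final heading: East

Derivation:
Start: East
  L (left (90° counter-clockwise)) -> North
  U (U-turn (180°)) -> South
  U (U-turn (180°)) -> North
  L (left (90° counter-clockwise)) -> West
  R (right (90° clockwise)) -> North
  L (left (90° counter-clockwise)) -> West
  U (U-turn (180°)) -> East
  U (U-turn (180°)) -> West
  L (left (90° counter-clockwise)) -> South
  L (left (90° counter-clockwise)) -> East
Final: East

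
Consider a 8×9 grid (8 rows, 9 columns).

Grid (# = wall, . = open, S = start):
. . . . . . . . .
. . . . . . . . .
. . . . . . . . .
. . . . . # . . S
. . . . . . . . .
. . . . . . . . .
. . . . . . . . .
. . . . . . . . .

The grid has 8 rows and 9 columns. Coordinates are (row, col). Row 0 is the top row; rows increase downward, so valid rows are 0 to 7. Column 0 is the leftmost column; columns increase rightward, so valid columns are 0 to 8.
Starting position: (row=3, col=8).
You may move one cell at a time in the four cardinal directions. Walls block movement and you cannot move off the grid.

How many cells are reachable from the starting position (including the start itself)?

BFS flood-fill from (row=3, col=8):
  Distance 0: (row=3, col=8)
  Distance 1: (row=2, col=8), (row=3, col=7), (row=4, col=8)
  Distance 2: (row=1, col=8), (row=2, col=7), (row=3, col=6), (row=4, col=7), (row=5, col=8)
  Distance 3: (row=0, col=8), (row=1, col=7), (row=2, col=6), (row=4, col=6), (row=5, col=7), (row=6, col=8)
  Distance 4: (row=0, col=7), (row=1, col=6), (row=2, col=5), (row=4, col=5), (row=5, col=6), (row=6, col=7), (row=7, col=8)
  Distance 5: (row=0, col=6), (row=1, col=5), (row=2, col=4), (row=4, col=4), (row=5, col=5), (row=6, col=6), (row=7, col=7)
  Distance 6: (row=0, col=5), (row=1, col=4), (row=2, col=3), (row=3, col=4), (row=4, col=3), (row=5, col=4), (row=6, col=5), (row=7, col=6)
  Distance 7: (row=0, col=4), (row=1, col=3), (row=2, col=2), (row=3, col=3), (row=4, col=2), (row=5, col=3), (row=6, col=4), (row=7, col=5)
  Distance 8: (row=0, col=3), (row=1, col=2), (row=2, col=1), (row=3, col=2), (row=4, col=1), (row=5, col=2), (row=6, col=3), (row=7, col=4)
  Distance 9: (row=0, col=2), (row=1, col=1), (row=2, col=0), (row=3, col=1), (row=4, col=0), (row=5, col=1), (row=6, col=2), (row=7, col=3)
  Distance 10: (row=0, col=1), (row=1, col=0), (row=3, col=0), (row=5, col=0), (row=6, col=1), (row=7, col=2)
  Distance 11: (row=0, col=0), (row=6, col=0), (row=7, col=1)
  Distance 12: (row=7, col=0)
Total reachable: 71 (grid has 71 open cells total)

Answer: Reachable cells: 71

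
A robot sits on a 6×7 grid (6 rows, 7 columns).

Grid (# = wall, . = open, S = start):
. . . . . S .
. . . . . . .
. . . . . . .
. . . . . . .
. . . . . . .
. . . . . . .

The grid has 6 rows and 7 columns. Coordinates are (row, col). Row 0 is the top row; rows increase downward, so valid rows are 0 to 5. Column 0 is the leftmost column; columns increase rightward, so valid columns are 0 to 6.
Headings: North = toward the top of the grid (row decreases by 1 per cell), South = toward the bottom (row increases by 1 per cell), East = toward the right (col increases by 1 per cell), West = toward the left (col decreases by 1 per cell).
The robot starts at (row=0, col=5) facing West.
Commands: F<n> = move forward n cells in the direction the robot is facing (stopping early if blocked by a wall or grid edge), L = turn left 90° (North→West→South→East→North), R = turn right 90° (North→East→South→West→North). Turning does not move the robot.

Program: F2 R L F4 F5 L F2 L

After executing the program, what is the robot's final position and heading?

Start: (row=0, col=5), facing West
  F2: move forward 2, now at (row=0, col=3)
  R: turn right, now facing North
  L: turn left, now facing West
  F4: move forward 3/4 (blocked), now at (row=0, col=0)
  F5: move forward 0/5 (blocked), now at (row=0, col=0)
  L: turn left, now facing South
  F2: move forward 2, now at (row=2, col=0)
  L: turn left, now facing East
Final: (row=2, col=0), facing East

Answer: Final position: (row=2, col=0), facing East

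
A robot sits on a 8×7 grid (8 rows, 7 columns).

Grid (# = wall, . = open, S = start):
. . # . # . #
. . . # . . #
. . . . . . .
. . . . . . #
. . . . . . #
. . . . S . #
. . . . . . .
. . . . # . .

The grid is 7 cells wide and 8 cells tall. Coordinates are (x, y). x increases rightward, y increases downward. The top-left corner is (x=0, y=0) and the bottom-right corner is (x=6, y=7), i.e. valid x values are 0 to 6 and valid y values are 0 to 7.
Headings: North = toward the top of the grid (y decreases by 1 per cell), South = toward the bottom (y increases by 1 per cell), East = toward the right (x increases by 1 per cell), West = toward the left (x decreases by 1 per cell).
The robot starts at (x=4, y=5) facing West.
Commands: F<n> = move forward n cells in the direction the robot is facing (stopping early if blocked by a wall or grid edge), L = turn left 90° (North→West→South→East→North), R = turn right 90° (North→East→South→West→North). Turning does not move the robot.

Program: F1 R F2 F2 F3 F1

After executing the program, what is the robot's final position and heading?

Answer: Final position: (x=3, y=2), facing North

Derivation:
Start: (x=4, y=5), facing West
  F1: move forward 1, now at (x=3, y=5)
  R: turn right, now facing North
  F2: move forward 2, now at (x=3, y=3)
  F2: move forward 1/2 (blocked), now at (x=3, y=2)
  F3: move forward 0/3 (blocked), now at (x=3, y=2)
  F1: move forward 0/1 (blocked), now at (x=3, y=2)
Final: (x=3, y=2), facing North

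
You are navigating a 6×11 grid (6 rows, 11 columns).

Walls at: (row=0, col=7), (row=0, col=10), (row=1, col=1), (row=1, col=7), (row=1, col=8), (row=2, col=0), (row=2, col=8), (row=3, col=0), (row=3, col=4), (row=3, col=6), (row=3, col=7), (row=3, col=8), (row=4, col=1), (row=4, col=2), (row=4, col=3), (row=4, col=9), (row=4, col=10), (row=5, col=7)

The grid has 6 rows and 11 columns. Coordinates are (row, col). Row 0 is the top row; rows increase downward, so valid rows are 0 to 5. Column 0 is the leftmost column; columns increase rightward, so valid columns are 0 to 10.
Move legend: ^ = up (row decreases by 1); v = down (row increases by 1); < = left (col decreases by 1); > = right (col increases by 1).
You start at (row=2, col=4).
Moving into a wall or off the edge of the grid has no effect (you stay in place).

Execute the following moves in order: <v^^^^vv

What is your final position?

Start: (row=2, col=4)
  < (left): (row=2, col=4) -> (row=2, col=3)
  v (down): (row=2, col=3) -> (row=3, col=3)
  ^ (up): (row=3, col=3) -> (row=2, col=3)
  ^ (up): (row=2, col=3) -> (row=1, col=3)
  ^ (up): (row=1, col=3) -> (row=0, col=3)
  ^ (up): blocked, stay at (row=0, col=3)
  v (down): (row=0, col=3) -> (row=1, col=3)
  v (down): (row=1, col=3) -> (row=2, col=3)
Final: (row=2, col=3)

Answer: Final position: (row=2, col=3)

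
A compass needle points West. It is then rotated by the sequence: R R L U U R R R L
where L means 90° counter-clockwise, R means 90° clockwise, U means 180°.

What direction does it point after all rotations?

Answer: Final heading: South

Derivation:
Start: West
  R (right (90° clockwise)) -> North
  R (right (90° clockwise)) -> East
  L (left (90° counter-clockwise)) -> North
  U (U-turn (180°)) -> South
  U (U-turn (180°)) -> North
  R (right (90° clockwise)) -> East
  R (right (90° clockwise)) -> South
  R (right (90° clockwise)) -> West
  L (left (90° counter-clockwise)) -> South
Final: South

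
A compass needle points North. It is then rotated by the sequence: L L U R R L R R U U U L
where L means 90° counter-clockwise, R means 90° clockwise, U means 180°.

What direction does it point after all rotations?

Answer: Final heading: North

Derivation:
Start: North
  L (left (90° counter-clockwise)) -> West
  L (left (90° counter-clockwise)) -> South
  U (U-turn (180°)) -> North
  R (right (90° clockwise)) -> East
  R (right (90° clockwise)) -> South
  L (left (90° counter-clockwise)) -> East
  R (right (90° clockwise)) -> South
  R (right (90° clockwise)) -> West
  U (U-turn (180°)) -> East
  U (U-turn (180°)) -> West
  U (U-turn (180°)) -> East
  L (left (90° counter-clockwise)) -> North
Final: North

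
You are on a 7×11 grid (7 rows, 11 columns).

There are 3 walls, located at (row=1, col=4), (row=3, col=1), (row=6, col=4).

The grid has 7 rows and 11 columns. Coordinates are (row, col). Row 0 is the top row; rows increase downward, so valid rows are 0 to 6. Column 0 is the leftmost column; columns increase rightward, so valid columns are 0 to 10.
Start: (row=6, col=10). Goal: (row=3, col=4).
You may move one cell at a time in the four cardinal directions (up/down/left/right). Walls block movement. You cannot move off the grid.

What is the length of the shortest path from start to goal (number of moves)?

BFS from (row=6, col=10) until reaching (row=3, col=4):
  Distance 0: (row=6, col=10)
  Distance 1: (row=5, col=10), (row=6, col=9)
  Distance 2: (row=4, col=10), (row=5, col=9), (row=6, col=8)
  Distance 3: (row=3, col=10), (row=4, col=9), (row=5, col=8), (row=6, col=7)
  Distance 4: (row=2, col=10), (row=3, col=9), (row=4, col=8), (row=5, col=7), (row=6, col=6)
  Distance 5: (row=1, col=10), (row=2, col=9), (row=3, col=8), (row=4, col=7), (row=5, col=6), (row=6, col=5)
  Distance 6: (row=0, col=10), (row=1, col=9), (row=2, col=8), (row=3, col=7), (row=4, col=6), (row=5, col=5)
  Distance 7: (row=0, col=9), (row=1, col=8), (row=2, col=7), (row=3, col=6), (row=4, col=5), (row=5, col=4)
  Distance 8: (row=0, col=8), (row=1, col=7), (row=2, col=6), (row=3, col=5), (row=4, col=4), (row=5, col=3)
  Distance 9: (row=0, col=7), (row=1, col=6), (row=2, col=5), (row=3, col=4), (row=4, col=3), (row=5, col=2), (row=6, col=3)  <- goal reached here
One shortest path (9 moves): (row=6, col=10) -> (row=6, col=9) -> (row=6, col=8) -> (row=6, col=7) -> (row=6, col=6) -> (row=6, col=5) -> (row=5, col=5) -> (row=5, col=4) -> (row=4, col=4) -> (row=3, col=4)

Answer: Shortest path length: 9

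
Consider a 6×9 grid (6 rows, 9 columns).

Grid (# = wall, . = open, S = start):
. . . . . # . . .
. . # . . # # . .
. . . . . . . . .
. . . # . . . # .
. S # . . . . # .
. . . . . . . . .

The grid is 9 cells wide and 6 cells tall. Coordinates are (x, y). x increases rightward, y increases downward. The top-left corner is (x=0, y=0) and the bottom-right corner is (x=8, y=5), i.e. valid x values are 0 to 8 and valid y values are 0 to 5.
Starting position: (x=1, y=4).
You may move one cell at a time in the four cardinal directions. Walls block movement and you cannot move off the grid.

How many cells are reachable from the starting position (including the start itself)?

Answer: Reachable cells: 46

Derivation:
BFS flood-fill from (x=1, y=4):
  Distance 0: (x=1, y=4)
  Distance 1: (x=1, y=3), (x=0, y=4), (x=1, y=5)
  Distance 2: (x=1, y=2), (x=0, y=3), (x=2, y=3), (x=0, y=5), (x=2, y=5)
  Distance 3: (x=1, y=1), (x=0, y=2), (x=2, y=2), (x=3, y=5)
  Distance 4: (x=1, y=0), (x=0, y=1), (x=3, y=2), (x=3, y=4), (x=4, y=5)
  Distance 5: (x=0, y=0), (x=2, y=0), (x=3, y=1), (x=4, y=2), (x=4, y=4), (x=5, y=5)
  Distance 6: (x=3, y=0), (x=4, y=1), (x=5, y=2), (x=4, y=3), (x=5, y=4), (x=6, y=5)
  Distance 7: (x=4, y=0), (x=6, y=2), (x=5, y=3), (x=6, y=4), (x=7, y=5)
  Distance 8: (x=7, y=2), (x=6, y=3), (x=8, y=5)
  Distance 9: (x=7, y=1), (x=8, y=2), (x=8, y=4)
  Distance 10: (x=7, y=0), (x=8, y=1), (x=8, y=3)
  Distance 11: (x=6, y=0), (x=8, y=0)
Total reachable: 46 (grid has 46 open cells total)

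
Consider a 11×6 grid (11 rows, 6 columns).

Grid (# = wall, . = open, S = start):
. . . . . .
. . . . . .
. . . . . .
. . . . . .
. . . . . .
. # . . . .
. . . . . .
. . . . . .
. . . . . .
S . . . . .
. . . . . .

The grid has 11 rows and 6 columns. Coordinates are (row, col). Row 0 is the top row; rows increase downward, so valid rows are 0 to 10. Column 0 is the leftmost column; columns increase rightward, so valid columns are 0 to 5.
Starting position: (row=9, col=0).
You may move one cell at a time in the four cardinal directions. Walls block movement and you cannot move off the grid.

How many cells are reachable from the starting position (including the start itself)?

Answer: Reachable cells: 65

Derivation:
BFS flood-fill from (row=9, col=0):
  Distance 0: (row=9, col=0)
  Distance 1: (row=8, col=0), (row=9, col=1), (row=10, col=0)
  Distance 2: (row=7, col=0), (row=8, col=1), (row=9, col=2), (row=10, col=1)
  Distance 3: (row=6, col=0), (row=7, col=1), (row=8, col=2), (row=9, col=3), (row=10, col=2)
  Distance 4: (row=5, col=0), (row=6, col=1), (row=7, col=2), (row=8, col=3), (row=9, col=4), (row=10, col=3)
  Distance 5: (row=4, col=0), (row=6, col=2), (row=7, col=3), (row=8, col=4), (row=9, col=5), (row=10, col=4)
  Distance 6: (row=3, col=0), (row=4, col=1), (row=5, col=2), (row=6, col=3), (row=7, col=4), (row=8, col=5), (row=10, col=5)
  Distance 7: (row=2, col=0), (row=3, col=1), (row=4, col=2), (row=5, col=3), (row=6, col=4), (row=7, col=5)
  Distance 8: (row=1, col=0), (row=2, col=1), (row=3, col=2), (row=4, col=3), (row=5, col=4), (row=6, col=5)
  Distance 9: (row=0, col=0), (row=1, col=1), (row=2, col=2), (row=3, col=3), (row=4, col=4), (row=5, col=5)
  Distance 10: (row=0, col=1), (row=1, col=2), (row=2, col=3), (row=3, col=4), (row=4, col=5)
  Distance 11: (row=0, col=2), (row=1, col=3), (row=2, col=4), (row=3, col=5)
  Distance 12: (row=0, col=3), (row=1, col=4), (row=2, col=5)
  Distance 13: (row=0, col=4), (row=1, col=5)
  Distance 14: (row=0, col=5)
Total reachable: 65 (grid has 65 open cells total)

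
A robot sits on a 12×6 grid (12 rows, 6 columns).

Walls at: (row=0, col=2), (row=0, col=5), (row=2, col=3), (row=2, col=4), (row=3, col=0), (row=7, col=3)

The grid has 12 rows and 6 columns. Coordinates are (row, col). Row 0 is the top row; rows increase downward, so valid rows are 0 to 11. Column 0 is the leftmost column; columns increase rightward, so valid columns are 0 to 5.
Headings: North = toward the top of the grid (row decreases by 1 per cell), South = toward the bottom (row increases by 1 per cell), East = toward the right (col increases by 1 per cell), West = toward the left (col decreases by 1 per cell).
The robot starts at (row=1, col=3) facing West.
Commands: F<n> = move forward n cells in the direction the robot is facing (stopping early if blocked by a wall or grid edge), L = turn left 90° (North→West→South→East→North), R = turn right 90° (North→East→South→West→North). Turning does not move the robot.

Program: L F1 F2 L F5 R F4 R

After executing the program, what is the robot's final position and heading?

Answer: Final position: (row=5, col=5), facing West

Derivation:
Start: (row=1, col=3), facing West
  L: turn left, now facing South
  F1: move forward 0/1 (blocked), now at (row=1, col=3)
  F2: move forward 0/2 (blocked), now at (row=1, col=3)
  L: turn left, now facing East
  F5: move forward 2/5 (blocked), now at (row=1, col=5)
  R: turn right, now facing South
  F4: move forward 4, now at (row=5, col=5)
  R: turn right, now facing West
Final: (row=5, col=5), facing West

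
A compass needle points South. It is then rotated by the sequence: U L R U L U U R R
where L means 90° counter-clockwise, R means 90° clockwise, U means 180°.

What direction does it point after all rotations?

Answer: Final heading: West

Derivation:
Start: South
  U (U-turn (180°)) -> North
  L (left (90° counter-clockwise)) -> West
  R (right (90° clockwise)) -> North
  U (U-turn (180°)) -> South
  L (left (90° counter-clockwise)) -> East
  U (U-turn (180°)) -> West
  U (U-turn (180°)) -> East
  R (right (90° clockwise)) -> South
  R (right (90° clockwise)) -> West
Final: West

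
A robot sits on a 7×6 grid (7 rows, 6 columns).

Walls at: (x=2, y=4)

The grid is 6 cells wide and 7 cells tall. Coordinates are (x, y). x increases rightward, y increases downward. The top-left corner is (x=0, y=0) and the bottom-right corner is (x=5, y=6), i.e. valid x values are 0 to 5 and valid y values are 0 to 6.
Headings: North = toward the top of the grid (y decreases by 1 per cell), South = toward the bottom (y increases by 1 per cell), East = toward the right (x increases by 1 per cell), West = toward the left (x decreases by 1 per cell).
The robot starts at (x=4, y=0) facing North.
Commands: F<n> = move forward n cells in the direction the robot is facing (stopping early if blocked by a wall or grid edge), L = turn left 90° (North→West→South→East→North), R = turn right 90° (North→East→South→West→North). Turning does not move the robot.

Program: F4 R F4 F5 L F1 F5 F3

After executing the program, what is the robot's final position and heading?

Start: (x=4, y=0), facing North
  F4: move forward 0/4 (blocked), now at (x=4, y=0)
  R: turn right, now facing East
  F4: move forward 1/4 (blocked), now at (x=5, y=0)
  F5: move forward 0/5 (blocked), now at (x=5, y=0)
  L: turn left, now facing North
  F1: move forward 0/1 (blocked), now at (x=5, y=0)
  F5: move forward 0/5 (blocked), now at (x=5, y=0)
  F3: move forward 0/3 (blocked), now at (x=5, y=0)
Final: (x=5, y=0), facing North

Answer: Final position: (x=5, y=0), facing North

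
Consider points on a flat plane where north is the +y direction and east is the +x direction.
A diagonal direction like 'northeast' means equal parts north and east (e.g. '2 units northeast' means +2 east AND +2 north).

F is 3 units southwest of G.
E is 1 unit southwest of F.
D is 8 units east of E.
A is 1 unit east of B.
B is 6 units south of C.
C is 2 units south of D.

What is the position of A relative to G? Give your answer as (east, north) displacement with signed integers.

Answer: A is at (east=5, north=-12) relative to G.

Derivation:
Place G at the origin (east=0, north=0).
  F is 3 units southwest of G: delta (east=-3, north=-3); F at (east=-3, north=-3).
  E is 1 unit southwest of F: delta (east=-1, north=-1); E at (east=-4, north=-4).
  D is 8 units east of E: delta (east=+8, north=+0); D at (east=4, north=-4).
  C is 2 units south of D: delta (east=+0, north=-2); C at (east=4, north=-6).
  B is 6 units south of C: delta (east=+0, north=-6); B at (east=4, north=-12).
  A is 1 unit east of B: delta (east=+1, north=+0); A at (east=5, north=-12).
Therefore A relative to G: (east=5, north=-12).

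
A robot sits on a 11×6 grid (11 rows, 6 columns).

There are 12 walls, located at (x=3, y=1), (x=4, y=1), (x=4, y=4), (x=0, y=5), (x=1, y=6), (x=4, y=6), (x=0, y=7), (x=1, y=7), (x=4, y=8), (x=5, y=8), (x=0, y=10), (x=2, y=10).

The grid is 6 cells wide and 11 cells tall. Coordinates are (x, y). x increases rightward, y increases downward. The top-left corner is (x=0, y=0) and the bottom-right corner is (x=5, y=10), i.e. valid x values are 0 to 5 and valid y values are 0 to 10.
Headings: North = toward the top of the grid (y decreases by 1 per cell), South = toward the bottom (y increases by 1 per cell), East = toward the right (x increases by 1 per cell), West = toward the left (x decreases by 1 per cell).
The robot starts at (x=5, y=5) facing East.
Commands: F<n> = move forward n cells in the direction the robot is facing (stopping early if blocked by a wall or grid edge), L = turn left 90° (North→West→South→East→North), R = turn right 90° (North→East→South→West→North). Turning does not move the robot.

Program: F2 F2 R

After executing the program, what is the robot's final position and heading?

Answer: Final position: (x=5, y=5), facing South

Derivation:
Start: (x=5, y=5), facing East
  F2: move forward 0/2 (blocked), now at (x=5, y=5)
  F2: move forward 0/2 (blocked), now at (x=5, y=5)
  R: turn right, now facing South
Final: (x=5, y=5), facing South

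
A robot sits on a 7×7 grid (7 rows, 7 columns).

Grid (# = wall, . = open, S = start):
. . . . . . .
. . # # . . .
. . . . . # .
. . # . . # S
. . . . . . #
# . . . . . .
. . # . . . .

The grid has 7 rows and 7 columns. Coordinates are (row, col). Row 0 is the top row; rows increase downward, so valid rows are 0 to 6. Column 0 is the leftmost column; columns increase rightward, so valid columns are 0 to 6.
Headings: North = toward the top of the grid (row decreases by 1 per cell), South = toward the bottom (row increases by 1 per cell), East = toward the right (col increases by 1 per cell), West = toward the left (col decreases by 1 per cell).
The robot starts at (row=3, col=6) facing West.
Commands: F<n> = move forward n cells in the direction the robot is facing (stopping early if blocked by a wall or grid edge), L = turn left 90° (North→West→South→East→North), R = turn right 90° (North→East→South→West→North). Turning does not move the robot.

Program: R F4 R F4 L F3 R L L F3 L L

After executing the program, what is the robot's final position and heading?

Start: (row=3, col=6), facing West
  R: turn right, now facing North
  F4: move forward 3/4 (blocked), now at (row=0, col=6)
  R: turn right, now facing East
  F4: move forward 0/4 (blocked), now at (row=0, col=6)
  L: turn left, now facing North
  F3: move forward 0/3 (blocked), now at (row=0, col=6)
  R: turn right, now facing East
  L: turn left, now facing North
  L: turn left, now facing West
  F3: move forward 3, now at (row=0, col=3)
  L: turn left, now facing South
  L: turn left, now facing East
Final: (row=0, col=3), facing East

Answer: Final position: (row=0, col=3), facing East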